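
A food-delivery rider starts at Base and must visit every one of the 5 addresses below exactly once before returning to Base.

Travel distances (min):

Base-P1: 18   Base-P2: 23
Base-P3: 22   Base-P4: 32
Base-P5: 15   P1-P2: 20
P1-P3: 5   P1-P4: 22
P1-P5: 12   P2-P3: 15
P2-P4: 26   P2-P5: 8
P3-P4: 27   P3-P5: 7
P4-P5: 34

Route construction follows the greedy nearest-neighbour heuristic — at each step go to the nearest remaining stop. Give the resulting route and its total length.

Nearest-neighbour total = 105 min; route Base → P5 → P3 → P1 → P2 → P4 → Base.

Base → [P5:15 / P1:18 / P3:22 / P2:23 / P4:32] → P5 (15)
P5 → [P3:7 / P2:8 / P1:12 / P4:34] → P3 (7)
P3 → [P1:5 / P2:15 / P4:27] → P1 (5)
P1 → [P2:20 / P4:22] → P2 (20)
P2 → [P4:26] → P4 (26)
Return P4→Base: 32.
Total = 15 + 7 + 5 + 20 + 26 + 32 = 105.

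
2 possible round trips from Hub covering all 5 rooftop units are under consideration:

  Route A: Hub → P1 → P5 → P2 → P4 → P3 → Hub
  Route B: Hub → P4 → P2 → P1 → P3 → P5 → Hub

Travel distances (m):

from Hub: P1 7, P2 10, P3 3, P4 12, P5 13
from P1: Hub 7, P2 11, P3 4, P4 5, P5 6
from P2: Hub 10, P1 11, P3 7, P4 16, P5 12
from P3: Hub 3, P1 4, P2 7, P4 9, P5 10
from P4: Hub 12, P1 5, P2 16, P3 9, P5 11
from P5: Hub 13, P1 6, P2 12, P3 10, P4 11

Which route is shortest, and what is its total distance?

Route A: 7 + 6 + 12 + 16 + 9 + 3 = 53
Route B: 12 + 16 + 11 + 4 + 10 + 13 = 66

53 m — Route A is the shortest.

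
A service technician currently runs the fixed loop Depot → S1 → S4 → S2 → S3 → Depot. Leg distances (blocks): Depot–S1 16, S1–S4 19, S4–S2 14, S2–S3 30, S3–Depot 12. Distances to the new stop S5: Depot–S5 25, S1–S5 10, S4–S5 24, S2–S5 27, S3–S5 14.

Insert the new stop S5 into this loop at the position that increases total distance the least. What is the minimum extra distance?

Minimum extra distance: 11 blocks, inserting S5 between S2 and S3.

Insertion cost between consecutive stops i–j is d(i,S5) + d(S5,j) − d(i,j):
  between Depot and S1: 25 + 10 − 16 = 19
  between S1 and S4: 10 + 24 − 19 = 15
  between S4 and S2: 24 + 27 − 14 = 37
  between S2 and S3: 27 + 14 − 30 = 11
  between S3 and Depot: 14 + 25 − 12 = 27
Cheapest insertion is between S2 and S3, adding 11.
New total = 91 + 11 = 102.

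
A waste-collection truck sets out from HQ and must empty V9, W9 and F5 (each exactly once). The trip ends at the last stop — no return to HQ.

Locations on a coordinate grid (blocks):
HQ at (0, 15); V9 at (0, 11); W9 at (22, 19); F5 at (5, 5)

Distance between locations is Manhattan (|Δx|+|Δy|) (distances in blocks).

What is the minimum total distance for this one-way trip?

There are 3! = 6 possible orderings.
HQ - V9 - W9 - F5: 4+30+31 = 65
HQ - V9 - F5 - W9: 4+11+31 = 46
HQ - W9 - V9 - F5: 26+30+11 = 67
HQ - W9 - F5 - V9: 26+31+11 = 68
HQ - F5 - V9 - W9: 15+11+30 = 56
HQ - F5 - W9 - V9: 15+31+30 = 76
The minimum is 46.
One shortest path: HQ → V9 → F5 → W9.

Minimum one-way distance = 46 blocks.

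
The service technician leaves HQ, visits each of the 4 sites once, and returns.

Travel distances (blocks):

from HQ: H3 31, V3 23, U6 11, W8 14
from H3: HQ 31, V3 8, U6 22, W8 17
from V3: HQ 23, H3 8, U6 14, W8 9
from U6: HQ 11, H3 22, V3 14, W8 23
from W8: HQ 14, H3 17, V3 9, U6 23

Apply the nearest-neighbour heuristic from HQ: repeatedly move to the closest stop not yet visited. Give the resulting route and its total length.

Nearest-neighbour total = 64 blocks; route HQ → U6 → V3 → H3 → W8 → HQ.

From HQ: distances to unvisited — U6=11, W8=14, V3=23, H3=31. Nearest is U6 (11).
From U6: distances to unvisited — V3=14, H3=22, W8=23. Nearest is V3 (14).
From V3: distances to unvisited — H3=8, W8=9. Nearest is H3 (8).
From H3: distances to unvisited — W8=17. Nearest is W8 (17).
Return W8→HQ: 14.
Total = 11 + 14 + 8 + 17 + 14 = 64.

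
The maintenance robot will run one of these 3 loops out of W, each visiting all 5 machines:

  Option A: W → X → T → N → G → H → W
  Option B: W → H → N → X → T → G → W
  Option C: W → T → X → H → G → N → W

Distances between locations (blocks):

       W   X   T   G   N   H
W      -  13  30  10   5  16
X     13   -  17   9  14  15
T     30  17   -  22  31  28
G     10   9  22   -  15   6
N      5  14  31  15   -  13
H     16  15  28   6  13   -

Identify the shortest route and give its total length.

Option A: 13 + 17 + 31 + 15 + 6 + 16 = 98
Option B: 16 + 13 + 14 + 17 + 22 + 10 = 92
Option C: 30 + 17 + 15 + 6 + 15 + 5 = 88

88 blocks — Option C is the shortest.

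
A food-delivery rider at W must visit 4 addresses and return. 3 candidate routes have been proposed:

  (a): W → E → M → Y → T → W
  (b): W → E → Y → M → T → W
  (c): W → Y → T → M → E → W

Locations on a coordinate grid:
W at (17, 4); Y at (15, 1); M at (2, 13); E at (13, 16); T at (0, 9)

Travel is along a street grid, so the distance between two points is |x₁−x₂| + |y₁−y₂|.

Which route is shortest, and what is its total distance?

64 — (c) is the shortest.

(a): 16 + 14 + 25 + 23 + 22 = 100
(b): 16 + 17 + 25 + 6 + 22 = 86
(c): 5 + 23 + 6 + 14 + 16 = 64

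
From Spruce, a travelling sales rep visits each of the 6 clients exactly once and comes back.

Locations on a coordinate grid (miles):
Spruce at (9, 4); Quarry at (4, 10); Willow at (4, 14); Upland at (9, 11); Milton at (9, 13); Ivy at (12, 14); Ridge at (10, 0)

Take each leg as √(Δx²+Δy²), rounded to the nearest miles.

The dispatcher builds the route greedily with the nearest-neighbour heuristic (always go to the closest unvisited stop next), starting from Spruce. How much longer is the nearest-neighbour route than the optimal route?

Excess over optimum: 1 miles.

From Spruce: Ridge=4, Upland=7, Quarry=8, Milton=9, Ivy=10, Willow=11 → choose Ridge (4).
From Ridge: Upland=11, Quarry=12, Milton=13, Ivy=14, Willow=15 → choose Upland (11).
From Upland: Milton=2, Ivy=4, Quarry=5, Willow=6 → choose Milton (2).
From Milton: Ivy=3, Willow=5, Quarry=6 → choose Ivy (3).
From Ivy: Willow=8, Quarry=9 → choose Willow (8).
From Willow: Quarry=4 → choose Quarry (4).
NN route Spruce → Ridge → Upland → Milton → Ivy → Willow → Quarry → Spruce costs 40.
Optimal: Spruce → Quarry → Willow → Milton → Ivy → Upland → Ridge → Spruce costs 39 (by enumerating all 360 distinct tours).
Excess = 40 − 39 = 1.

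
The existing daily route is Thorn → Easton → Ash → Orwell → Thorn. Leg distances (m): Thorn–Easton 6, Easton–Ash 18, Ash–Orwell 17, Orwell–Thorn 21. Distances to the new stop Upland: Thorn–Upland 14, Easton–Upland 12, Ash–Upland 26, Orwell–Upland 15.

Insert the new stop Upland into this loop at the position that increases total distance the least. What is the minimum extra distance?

Minimum extra distance: 8 m, inserting Upland between Orwell and Thorn.

Insertion cost between consecutive stops i–j is d(i,Upland) + d(Upland,j) − d(i,j):
  between Thorn and Easton: 14 + 12 − 6 = 20
  between Easton and Ash: 12 + 26 − 18 = 20
  between Ash and Orwell: 26 + 15 − 17 = 24
  between Orwell and Thorn: 15 + 14 − 21 = 8
Cheapest insertion is between Orwell and Thorn, adding 8.
New total = 62 + 8 = 70.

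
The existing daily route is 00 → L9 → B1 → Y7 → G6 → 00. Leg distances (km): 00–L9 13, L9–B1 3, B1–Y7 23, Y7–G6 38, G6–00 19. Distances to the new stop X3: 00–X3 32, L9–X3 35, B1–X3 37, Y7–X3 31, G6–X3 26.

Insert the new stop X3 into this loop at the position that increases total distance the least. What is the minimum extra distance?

Insertion cost between consecutive stops i–j is d(i,X3) + d(X3,j) − d(i,j):
  between 00 and L9: 32 + 35 − 13 = 54
  between L9 and B1: 35 + 37 − 3 = 69
  between B1 and Y7: 37 + 31 − 23 = 45
  between Y7 and G6: 31 + 26 − 38 = 19
  between G6 and 00: 26 + 32 − 19 = 39
Cheapest insertion is between Y7 and G6, adding 19.
New total = 96 + 19 = 115.

Minimum extra distance: 19 km, inserting X3 between Y7 and G6.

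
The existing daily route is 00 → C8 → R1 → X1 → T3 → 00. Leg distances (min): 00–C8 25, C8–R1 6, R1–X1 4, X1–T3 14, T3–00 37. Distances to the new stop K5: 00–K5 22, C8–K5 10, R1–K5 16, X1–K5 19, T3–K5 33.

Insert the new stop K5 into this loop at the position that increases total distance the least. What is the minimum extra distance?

Insertion cost between consecutive stops i–j is d(i,K5) + d(K5,j) − d(i,j):
  between 00 and C8: 22 + 10 − 25 = 7
  between C8 and R1: 10 + 16 − 6 = 20
  between R1 and X1: 16 + 19 − 4 = 31
  between X1 and T3: 19 + 33 − 14 = 38
  between T3 and 00: 33 + 22 − 37 = 18
Cheapest insertion is between 00 and C8, adding 7.
New total = 86 + 7 = 93.

+7 min — insert K5 between 00 and C8.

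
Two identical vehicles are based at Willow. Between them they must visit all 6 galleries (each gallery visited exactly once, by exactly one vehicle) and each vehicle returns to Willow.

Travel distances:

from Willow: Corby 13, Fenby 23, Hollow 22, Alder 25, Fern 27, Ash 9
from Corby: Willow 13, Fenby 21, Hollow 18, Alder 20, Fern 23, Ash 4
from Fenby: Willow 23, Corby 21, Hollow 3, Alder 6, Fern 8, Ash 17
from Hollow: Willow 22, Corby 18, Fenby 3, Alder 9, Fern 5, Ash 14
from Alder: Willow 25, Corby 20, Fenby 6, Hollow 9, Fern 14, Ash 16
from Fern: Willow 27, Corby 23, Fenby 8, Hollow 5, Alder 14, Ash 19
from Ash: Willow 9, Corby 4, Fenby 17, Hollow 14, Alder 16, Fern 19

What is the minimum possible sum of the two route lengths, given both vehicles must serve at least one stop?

Minimum combined distance: 92.

Try each way of splitting the stops between the two vehicles (each non-empty) and, for each split, find the best tour for each vehicle:
  {Corby} + {Fenby, Hollow, Alder, Fern, Ash}: 26 + 66 = 92
  {Fenby} + {Corby, Hollow, Alder, Fern, Ash}: 46 + 74 = 120
  {Corby, Fenby} + {Hollow, Alder, Fern, Ash}: 57 + 66 = 123
  {Hollow} + {Corby, Fenby, Alder, Fern, Ash}: 44 + 74 = 118
  {Corby, Hollow} + {Fenby, Alder, Fern, Ash}: 53 + 66 = 119
  {Fenby, Hollow} + {Corby, Alder, Fern, Ash}: 48 + 74 = 122
  … (31 splits in total)
Best: vehicle 1 Willow → Corby → Willow = 26; vehicle 2 Willow → Hollow → Fern → Fenby → Alder → Ash → Willow = 66; combined 92.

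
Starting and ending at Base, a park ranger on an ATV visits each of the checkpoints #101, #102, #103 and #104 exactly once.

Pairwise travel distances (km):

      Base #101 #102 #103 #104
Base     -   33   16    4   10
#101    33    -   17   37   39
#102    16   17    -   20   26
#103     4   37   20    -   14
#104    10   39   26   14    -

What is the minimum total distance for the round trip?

90 km — the shortest possible round trip.

With 4 stops there are 4!/2 = 12 distinct round trips (a route and its reverse cost the same).
Base→#101→#102→#103→#104→Base: 33+17+20+14+10 = 94
Base→#101→#102→#104→#103→Base: 33+17+26+14+4 = 94
Base→#101→#103→#102→#104→Base: 33+37+20+26+10 = 126
Base→#101→#103→#104→#102→Base: 33+37+14+26+16 = 126
Base→#101→#104→#102→#103→Base: 33+39+26+20+4 = 122
Base→#101→#104→#103→#102→Base: 33+39+14+20+16 = 122
Base→#102→#101→#103→#104→Base: 16+17+37+14+10 = 94
Base→#102→#101→#104→#103→Base: 16+17+39+14+4 = 90
Base→#102→#103→#101→#104→Base: 16+20+37+39+10 = 122
Base→#102→#104→#101→#103→Base: 16+26+39+37+4 = 122
Base→#103→#101→#102→#104→Base: 4+37+17+26+10 = 94
Base→#103→#102→#101→#104→Base: 4+20+17+39+10 = 90
The minimum is 90.
One optimal route: Base → #102 → #101 → #104 → #103 → Base (or its reverse).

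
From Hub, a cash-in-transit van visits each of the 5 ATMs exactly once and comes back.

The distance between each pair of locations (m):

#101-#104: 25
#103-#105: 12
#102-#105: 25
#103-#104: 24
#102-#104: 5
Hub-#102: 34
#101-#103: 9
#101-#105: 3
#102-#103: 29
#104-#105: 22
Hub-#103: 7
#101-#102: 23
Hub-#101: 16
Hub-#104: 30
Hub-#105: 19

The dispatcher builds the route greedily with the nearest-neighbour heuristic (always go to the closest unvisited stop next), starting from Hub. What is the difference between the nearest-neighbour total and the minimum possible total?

Hub: #103=7, #101=16, #105=19, #104=30, #102=34 ⇒ #103
#103: #101=9, #105=12, #104=24, #102=29 ⇒ #101
#101: #105=3, #102=23, #104=25 ⇒ #105
#105: #104=22, #102=25 ⇒ #104
#104: #102=5 ⇒ #102
NN route Hub → #103 → #101 → #105 → #104 → #102 → Hub costs 80.
Optimal: Hub → #103 → #101 → #105 → #102 → #104 → Hub costs 79 (by enumerating all 60 distinct tours).
Excess = 80 − 79 = 1.

1 m longer than the optimal tour.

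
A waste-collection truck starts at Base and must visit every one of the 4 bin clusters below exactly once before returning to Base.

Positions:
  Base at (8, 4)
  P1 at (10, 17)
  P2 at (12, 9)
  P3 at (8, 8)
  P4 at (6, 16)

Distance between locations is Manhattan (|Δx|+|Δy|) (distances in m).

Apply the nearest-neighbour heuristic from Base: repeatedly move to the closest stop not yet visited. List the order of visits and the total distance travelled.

Base → [P3:4 / P2:9 / P4:14 / P1:15] → P3 (4)
P3 → [P2:5 / P4:10 / P1:11] → P2 (5)
P2 → [P1:10 / P4:13] → P1 (10)
P1 → [P4:5] → P4 (5)
Return P4→Base: 14.
Total = 4 + 5 + 10 + 5 + 14 = 38.

38 m along Base → P3 → P2 → P1 → P4 → Base.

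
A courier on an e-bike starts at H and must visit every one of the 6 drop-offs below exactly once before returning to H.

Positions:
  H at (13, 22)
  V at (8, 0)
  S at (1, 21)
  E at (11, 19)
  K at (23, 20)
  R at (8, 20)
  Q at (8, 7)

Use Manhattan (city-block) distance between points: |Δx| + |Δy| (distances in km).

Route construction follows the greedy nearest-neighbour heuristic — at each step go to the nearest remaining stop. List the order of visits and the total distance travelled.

At H the remaining stops are E 5, R 7, K 12, S 13, Q 20, V 27; go to E.
At E the remaining stops are R 4, S 12, K 13, Q 15, V 22; go to R.
At R the remaining stops are S 8, Q 13, K 15, V 20; go to S.
At S the remaining stops are Q 21, K 23, V 28; go to Q.
At Q the remaining stops are V 7, K 28; go to V.
At V the remaining stops are K 35; go to K.
Return K→H: 12.
Total = 5 + 4 + 8 + 21 + 7 + 35 + 12 = 92.

Total distance 92 km via the nearest-neighbour route H → E → R → S → Q → V → K → H.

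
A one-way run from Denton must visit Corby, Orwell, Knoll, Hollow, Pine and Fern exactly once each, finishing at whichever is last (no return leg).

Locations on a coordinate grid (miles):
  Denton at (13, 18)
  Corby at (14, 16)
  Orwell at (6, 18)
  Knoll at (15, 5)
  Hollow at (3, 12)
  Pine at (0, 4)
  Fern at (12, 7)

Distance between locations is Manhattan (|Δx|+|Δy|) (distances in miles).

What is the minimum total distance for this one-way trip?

There are 6! = 720 possible orderings.
Denton→Corby→Orwell→Knoll→Hollow→Pine→Fern: 3+10+22+19+11+15 = 80
Denton→Corby→Orwell→Knoll→Hollow→Fern→Pine: 3+10+22+19+14+15 = 83
Denton→Corby→Orwell→Knoll→Pine→Hollow→Fern: 3+10+22+16+11+14 = 76
Denton→Corby→Orwell→Knoll→Pine→Fern→Hollow: 3+10+22+16+15+14 = 80
Denton→Corby→Orwell→Knoll→Fern→Hollow→Pine: 3+10+22+5+14+11 = 65
Denton→Corby→Orwell→Knoll→Fern→Pine→Hollow: 3+10+22+5+15+11 = 66
Denton→Corby→Orwell→Hollow→Knoll→Pine→Fern: 3+10+9+19+16+15 = 72
Denton→Corby→Orwell→Hollow→Knoll→Fern→Pine: 3+10+9+19+5+15 = 61
… (712 more)
Denton→Corby→Orwell→Hollow→Pine→Fern→Knoll: 3+10+9+11+15+5 = 53  ← best
The minimum is 53.
One shortest path: Denton → Corby → Orwell → Hollow → Pine → Fern → Knoll.

Minimum one-way distance = 53 miles.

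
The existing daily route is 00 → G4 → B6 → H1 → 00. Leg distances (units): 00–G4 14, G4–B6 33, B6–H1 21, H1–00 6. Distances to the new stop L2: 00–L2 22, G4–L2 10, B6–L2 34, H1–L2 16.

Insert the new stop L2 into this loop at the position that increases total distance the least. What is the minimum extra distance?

Insertion cost between consecutive stops i–j is d(i,L2) + d(L2,j) − d(i,j):
  between 00 and G4: 22 + 10 − 14 = 18
  between G4 and B6: 10 + 34 − 33 = 11
  between B6 and H1: 34 + 16 − 21 = 29
  between H1 and 00: 16 + 22 − 6 = 32
Cheapest insertion is between G4 and B6, adding 11.
New total = 74 + 11 = 85.

Minimum extra distance: 11, inserting L2 between G4 and B6.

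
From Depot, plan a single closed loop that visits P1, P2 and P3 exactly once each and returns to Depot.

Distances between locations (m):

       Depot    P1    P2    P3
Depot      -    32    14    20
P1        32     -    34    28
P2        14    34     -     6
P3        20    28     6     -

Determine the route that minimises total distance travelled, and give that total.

Minimum total distance: 80 m.

With 3 stops there are 3!/2 = 3 distinct round trips (a route and its reverse cost the same).
Depot→P1→P2→P3→Depot: 32+34+6+20 = 92
Depot→P1→P3→P2→Depot: 32+28+6+14 = 80
Depot→P2→P1→P3→Depot: 14+34+28+20 = 96
The minimum is 80.
One optimal route: Depot → P1 → P3 → P2 → Depot (or its reverse).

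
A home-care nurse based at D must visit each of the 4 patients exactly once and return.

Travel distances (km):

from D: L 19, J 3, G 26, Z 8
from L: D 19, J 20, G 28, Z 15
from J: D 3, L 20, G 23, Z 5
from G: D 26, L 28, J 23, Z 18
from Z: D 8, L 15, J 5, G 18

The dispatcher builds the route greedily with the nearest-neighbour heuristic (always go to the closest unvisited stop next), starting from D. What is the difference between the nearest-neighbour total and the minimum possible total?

From D: J=3, Z=8, L=19, G=26 → choose J (3).
From J: Z=5, L=20, G=23 → choose Z (5).
From Z: L=15, G=18 → choose L (15).
From L: G=28 → choose G (28).
NN route D → J → Z → L → G → D costs 77.
Optimal: D → L → G → Z → J → D costs 73 (by enumerating all 12 distinct tours).
Excess = 77 − 73 = 4.

The nearest-neighbour route is 4 km longer than optimal.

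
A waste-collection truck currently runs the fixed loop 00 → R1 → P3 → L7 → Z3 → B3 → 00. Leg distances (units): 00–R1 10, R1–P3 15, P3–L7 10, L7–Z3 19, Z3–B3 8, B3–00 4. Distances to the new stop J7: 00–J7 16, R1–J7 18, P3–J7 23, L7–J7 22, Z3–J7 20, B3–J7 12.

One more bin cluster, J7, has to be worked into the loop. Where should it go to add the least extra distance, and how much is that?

+23 — insert J7 between L7 and Z3.

Insertion cost between consecutive stops i–j is d(i,J7) + d(J7,j) − d(i,j):
  between 00 and R1: 16 + 18 − 10 = 24
  between R1 and P3: 18 + 23 − 15 = 26
  between P3 and L7: 23 + 22 − 10 = 35
  between L7 and Z3: 22 + 20 − 19 = 23
  between Z3 and B3: 20 + 12 − 8 = 24
  between B3 and 00: 12 + 16 − 4 = 24
Cheapest insertion is between L7 and Z3, adding 23.
New total = 66 + 23 = 89.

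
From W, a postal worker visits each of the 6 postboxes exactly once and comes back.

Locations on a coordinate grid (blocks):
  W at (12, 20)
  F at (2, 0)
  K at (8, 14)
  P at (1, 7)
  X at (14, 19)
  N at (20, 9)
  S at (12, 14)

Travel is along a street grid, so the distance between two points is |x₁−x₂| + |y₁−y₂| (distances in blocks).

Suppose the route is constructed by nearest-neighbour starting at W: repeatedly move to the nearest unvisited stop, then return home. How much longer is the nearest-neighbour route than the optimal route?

From W: X=3, S=6, K=10, N=19, P=24, F=30 → choose X (3).
From X: S=7, K=11, N=16, P=25, F=31 → choose S (7).
From S: K=4, N=13, P=18, F=24 → choose K (4).
From K: P=14, N=17, F=20 → choose P (14).
From P: F=8, N=21 → choose F (8).
From F: N=27 → choose N (27).
NN route W → X → S → K → P → F → N → W costs 82.
Optimal: W → X → N → F → P → K → S → W costs 78 (by enumerating all 360 distinct tours).
Excess = 82 − 78 = 4.

Excess over optimum: 4 blocks.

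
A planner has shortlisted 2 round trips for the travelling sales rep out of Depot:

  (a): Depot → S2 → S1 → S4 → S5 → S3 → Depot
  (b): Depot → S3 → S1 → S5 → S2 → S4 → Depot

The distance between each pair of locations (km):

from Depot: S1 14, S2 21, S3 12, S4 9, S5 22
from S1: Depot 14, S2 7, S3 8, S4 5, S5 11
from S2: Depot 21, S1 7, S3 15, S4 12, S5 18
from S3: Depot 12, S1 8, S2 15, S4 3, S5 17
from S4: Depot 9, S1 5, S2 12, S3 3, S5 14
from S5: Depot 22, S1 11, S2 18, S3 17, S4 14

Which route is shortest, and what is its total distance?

70 km — (b) is the shortest.

(a): 21 + 7 + 5 + 14 + 17 + 12 = 76
(b): 12 + 8 + 11 + 18 + 12 + 9 = 70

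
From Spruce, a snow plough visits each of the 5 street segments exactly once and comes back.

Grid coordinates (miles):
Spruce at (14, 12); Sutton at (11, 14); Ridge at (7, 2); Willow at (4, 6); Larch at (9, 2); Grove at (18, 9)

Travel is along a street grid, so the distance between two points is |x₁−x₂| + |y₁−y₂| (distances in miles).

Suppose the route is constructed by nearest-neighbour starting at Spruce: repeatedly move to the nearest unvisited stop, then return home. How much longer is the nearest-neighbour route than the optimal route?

Excess over optimum: 6 miles.

From Spruce: Sutton=5, Grove=7, Larch=15, Willow=16, Ridge=17 → choose Sutton (5).
From Sutton: Grove=12, Larch=14, Willow=15, Ridge=16 → choose Grove (12).
From Grove: Larch=16, Willow=17, Ridge=18 → choose Larch (16).
From Larch: Ridge=2, Willow=9 → choose Ridge (2).
From Ridge: Willow=7 → choose Willow (7).
NN route Spruce → Sutton → Grove → Larch → Ridge → Willow → Spruce costs 58.
Optimal: Spruce → Sutton → Willow → Ridge → Larch → Grove → Spruce costs 52 (by enumerating all 60 distinct tours).
Excess = 58 − 52 = 6.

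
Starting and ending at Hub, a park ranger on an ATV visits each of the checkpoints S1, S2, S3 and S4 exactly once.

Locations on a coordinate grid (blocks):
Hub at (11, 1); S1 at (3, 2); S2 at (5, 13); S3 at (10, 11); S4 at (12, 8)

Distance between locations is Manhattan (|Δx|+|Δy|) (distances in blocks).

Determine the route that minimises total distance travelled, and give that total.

42 blocks — the shortest possible round trip.

There are 12 distinct closed tours to check (reversals are equivalent).
Hub - S1 - S2 - S3 - S4 - Hub: 9+13+7+5+8 = 42
Hub - S1 - S2 - S4 - S3 - Hub: 9+13+12+5+11 = 50
Hub - S1 - S3 - S2 - S4 - Hub: 9+16+7+12+8 = 52
Hub - S1 - S3 - S4 - S2 - Hub: 9+16+5+12+18 = 60
Hub - S1 - S4 - S2 - S3 - Hub: 9+15+12+7+11 = 54
Hub - S1 - S4 - S3 - S2 - Hub: 9+15+5+7+18 = 54
Hub - S2 - S1 - S3 - S4 - Hub: 18+13+16+5+8 = 60
Hub - S2 - S1 - S4 - S3 - Hub: 18+13+15+5+11 = 62
Hub - S2 - S3 - S1 - S4 - Hub: 18+7+16+15+8 = 64
Hub - S2 - S4 - S1 - S3 - Hub: 18+12+15+16+11 = 72
Hub - S3 - S1 - S2 - S4 - Hub: 11+16+13+12+8 = 60
Hub - S3 - S2 - S1 - S4 - Hub: 11+7+13+15+8 = 54
The minimum is 42.
One optimal route: Hub → S1 → S2 → S3 → S4 → Hub (or its reverse).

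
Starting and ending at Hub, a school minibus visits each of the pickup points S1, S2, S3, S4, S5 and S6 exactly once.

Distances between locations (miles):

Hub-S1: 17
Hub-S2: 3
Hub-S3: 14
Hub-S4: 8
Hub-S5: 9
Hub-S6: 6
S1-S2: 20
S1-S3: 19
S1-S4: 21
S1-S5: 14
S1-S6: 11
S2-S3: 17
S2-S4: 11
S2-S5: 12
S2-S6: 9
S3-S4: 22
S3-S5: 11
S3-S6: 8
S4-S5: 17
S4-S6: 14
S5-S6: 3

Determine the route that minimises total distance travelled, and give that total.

There are 360 distinct closed tours to check (reversals are equivalent).
Hub → S1 → S2 → S3 → S4 → S5 → S6 → Hub: 17+20+17+22+17+3+6 = 102
Hub → S1 → S2 → S3 → S4 → S6 → S5 → Hub: 17+20+17+22+14+3+9 = 102
Hub → S1 → S2 → S3 → S5 → S4 → S6 → Hub: 17+20+17+11+17+14+6 = 102
Hub → S1 → S2 → S3 → S5 → S6 → S4 → Hub: 17+20+17+11+3+14+8 = 90
Hub → S1 → S2 → S3 → S6 → S4 → S5 → Hub: 17+20+17+8+14+17+9 = 102
Hub → S1 → S2 → S3 → S6 → S5 → S4 → Hub: 17+20+17+8+3+17+8 = 90
Hub → S1 → S2 → S4 → S3 → S5 → S6 → Hub: 17+20+11+22+11+3+6 = 90
Hub → S1 → S2 → S4 → S3 → S6 → S5 → Hub: 17+20+11+22+8+3+9 = 90
… (352 more)
Hub → S2 → S3 → S5 → S6 → S1 → S4 → Hub: 3+17+11+3+11+21+8 = 74  ← best
The minimum is 74.
One optimal route: Hub → S2 → S3 → S5 → S6 → S1 → S4 → Hub (or its reverse).

Shortest round trip = 74 miles.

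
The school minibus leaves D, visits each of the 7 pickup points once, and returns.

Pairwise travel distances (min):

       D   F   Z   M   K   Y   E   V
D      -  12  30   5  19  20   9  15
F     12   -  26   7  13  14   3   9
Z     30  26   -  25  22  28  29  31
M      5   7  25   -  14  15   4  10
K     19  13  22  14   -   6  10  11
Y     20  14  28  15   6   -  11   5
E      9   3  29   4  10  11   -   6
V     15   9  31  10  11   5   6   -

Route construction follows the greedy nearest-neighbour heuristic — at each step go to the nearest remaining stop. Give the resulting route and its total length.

84 min along D → M → E → F → V → Y → K → Z → D.

D → [M:5 / E:9 / F:12 / V:15 / K:19 / Y:20 / Z:30] → M (5)
M → [E:4 / F:7 / V:10 / K:14 / Y:15 / Z:25] → E (4)
E → [F:3 / V:6 / K:10 / Y:11 / Z:29] → F (3)
F → [V:9 / K:13 / Y:14 / Z:26] → V (9)
V → [Y:5 / K:11 / Z:31] → Y (5)
Y → [K:6 / Z:28] → K (6)
K → [Z:22] → Z (22)
Return Z→D: 30.
Total = 5 + 4 + 3 + 9 + 5 + 6 + 22 + 30 = 84.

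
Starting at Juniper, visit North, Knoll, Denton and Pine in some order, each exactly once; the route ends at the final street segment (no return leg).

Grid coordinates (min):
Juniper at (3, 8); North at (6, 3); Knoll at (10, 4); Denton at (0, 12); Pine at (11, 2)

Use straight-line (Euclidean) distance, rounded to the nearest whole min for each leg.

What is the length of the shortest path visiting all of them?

Shortest open route: 22 min.

There are 4! = 24 possible orderings.
Juniper → North → Knoll → Denton → Pine: 6+4+13+15 = 38
Juniper → North → Knoll → Pine → Denton: 6+4+2+15 = 27
Juniper → North → Denton → Knoll → Pine: 6+11+13+2 = 32
Juniper → North → Denton → Pine → Knoll: 6+11+15+2 = 34
Juniper → North → Pine → Knoll → Denton: 6+5+2+13 = 26
Juniper → North → Pine → Denton → Knoll: 6+5+15+13 = 39
Juniper → Knoll → North → Denton → Pine: 8+4+11+15 = 38
Juniper → Knoll → North → Pine → Denton: 8+4+5+15 = 32
Juniper → Knoll → Denton → North → Pine: 8+13+11+5 = 37
Juniper → Knoll → Denton → Pine → North: 8+13+15+5 = 41
Juniper → Knoll → Pine → North → Denton: 8+2+5+11 = 26
Juniper → Knoll → Pine → Denton → North: 8+2+15+11 = 36
Juniper → Denton → North → Knoll → Pine: 5+11+4+2 = 22
Juniper → Denton → North → Pine → Knoll: 5+11+5+2 = 23
… (10 more)
The minimum is 22.
One shortest path: Juniper → Denton → North → Knoll → Pine.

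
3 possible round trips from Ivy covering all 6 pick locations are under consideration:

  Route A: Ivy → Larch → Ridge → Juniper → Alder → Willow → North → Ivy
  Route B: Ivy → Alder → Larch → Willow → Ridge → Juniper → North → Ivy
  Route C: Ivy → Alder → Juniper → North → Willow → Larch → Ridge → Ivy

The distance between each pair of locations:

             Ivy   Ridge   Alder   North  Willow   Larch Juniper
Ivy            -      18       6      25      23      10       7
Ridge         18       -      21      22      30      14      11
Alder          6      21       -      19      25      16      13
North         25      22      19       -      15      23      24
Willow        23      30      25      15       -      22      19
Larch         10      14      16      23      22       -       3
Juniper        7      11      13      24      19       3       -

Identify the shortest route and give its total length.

Route A: 10 + 14 + 11 + 13 + 25 + 15 + 25 = 113
Route B: 6 + 16 + 22 + 30 + 11 + 24 + 25 = 134
Route C: 6 + 13 + 24 + 15 + 22 + 14 + 18 = 112

112 — Route C is the shortest.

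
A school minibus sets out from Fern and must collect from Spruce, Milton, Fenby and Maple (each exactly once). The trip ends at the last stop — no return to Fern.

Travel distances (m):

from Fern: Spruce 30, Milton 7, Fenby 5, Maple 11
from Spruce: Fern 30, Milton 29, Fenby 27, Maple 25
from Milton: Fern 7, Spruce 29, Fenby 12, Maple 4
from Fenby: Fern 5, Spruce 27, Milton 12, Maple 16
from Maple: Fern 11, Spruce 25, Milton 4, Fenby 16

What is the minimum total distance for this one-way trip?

Minimum one-way distance = 46 m.

There are 4! = 24 possible orderings.
Fern - Spruce - Milton - Fenby - Maple: 30+29+12+16 = 87
Fern - Spruce - Milton - Maple - Fenby: 30+29+4+16 = 79
Fern - Spruce - Fenby - Milton - Maple: 30+27+12+4 = 73
Fern - Spruce - Fenby - Maple - Milton: 30+27+16+4 = 77
Fern - Spruce - Maple - Milton - Fenby: 30+25+4+12 = 71
Fern - Spruce - Maple - Fenby - Milton: 30+25+16+12 = 83
Fern - Milton - Spruce - Fenby - Maple: 7+29+27+16 = 79
Fern - Milton - Spruce - Maple - Fenby: 7+29+25+16 = 77
Fern - Milton - Fenby - Spruce - Maple: 7+12+27+25 = 71
Fern - Milton - Fenby - Maple - Spruce: 7+12+16+25 = 60
Fern - Milton - Maple - Spruce - Fenby: 7+4+25+27 = 63
Fern - Milton - Maple - Fenby - Spruce: 7+4+16+27 = 54
Fern - Fenby - Spruce - Milton - Maple: 5+27+29+4 = 65
Fern - Fenby - Spruce - Maple - Milton: 5+27+25+4 = 61
… (10 more)
Fern - Fenby - Milton - Maple - Spruce: 5+12+4+25 = 46  ← best
The minimum is 46.
One shortest path: Fern → Fenby → Milton → Maple → Spruce.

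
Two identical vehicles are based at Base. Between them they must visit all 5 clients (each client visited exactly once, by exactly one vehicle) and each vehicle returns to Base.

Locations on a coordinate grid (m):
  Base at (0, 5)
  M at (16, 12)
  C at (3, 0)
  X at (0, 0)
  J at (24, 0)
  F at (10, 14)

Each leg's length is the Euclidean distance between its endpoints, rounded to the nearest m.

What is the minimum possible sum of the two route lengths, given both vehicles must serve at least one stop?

Try each way of splitting the stops between the two vehicles (each non-empty) and, for each split, find the best tour for each vehicle:
  {M} + {C, X, J, F}: 34 + 62 = 96
  {C} + {M, X, J, F}: 12 + 62 = 74
  {M, C} + {X, J, F}: 41 + 62 = 103
  {X} + {M, C, J, F}: 10 + 60 = 70
  {M, X} + {C, J, F}: 42 + 60 = 102
  {C, X} + {M, J, F}: 14 + 58 = 72
  … (15 splits in total)
Best: vehicle 1 Base → X → Base = 10; vehicle 2 Base → C → J → M → F → Base = 60; combined 70.

70 m — the smallest possible combined total.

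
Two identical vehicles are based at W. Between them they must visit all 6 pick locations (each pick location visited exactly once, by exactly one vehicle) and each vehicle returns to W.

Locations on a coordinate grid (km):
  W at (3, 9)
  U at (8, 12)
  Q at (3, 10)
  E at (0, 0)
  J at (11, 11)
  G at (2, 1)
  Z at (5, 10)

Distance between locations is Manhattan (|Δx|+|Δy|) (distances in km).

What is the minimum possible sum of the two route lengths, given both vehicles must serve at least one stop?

46 km — the smallest possible combined total.

Try each way of splitting the stops between the two vehicles (each non-empty) and, for each split, find the best tour for each vehicle:
  {U} + {Q, E, J, G, Z}: 16 + 44 = 60
  {Q} + {U, E, J, G, Z}: 2 + 46 = 48
  {U, Q} + {E, J, G, Z}: 16 + 44 = 60
  {E} + {U, Q, J, G, Z}: 24 + 40 = 64
  {U, E} + {Q, J, G, Z}: 40 + 38 = 78
  {Q, E} + {U, J, G, Z}: 26 + 40 = 66
  … (31 splits in total)
  {E, G} + {U, Q, J, Z}: 24 + 22 = 46  ← best
Best: vehicle 1 W → E → G → W = 24; vehicle 2 W → U → J → Z → Q → W = 22; combined 46.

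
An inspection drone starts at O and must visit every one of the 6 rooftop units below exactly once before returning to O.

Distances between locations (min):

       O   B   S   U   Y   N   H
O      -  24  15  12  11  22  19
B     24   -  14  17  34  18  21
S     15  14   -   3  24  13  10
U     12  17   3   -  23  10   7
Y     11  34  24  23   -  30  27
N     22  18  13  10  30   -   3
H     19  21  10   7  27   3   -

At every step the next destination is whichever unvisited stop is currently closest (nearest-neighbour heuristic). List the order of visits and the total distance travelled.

Total distance 92 min via the nearest-neighbour route O → Y → U → S → H → N → B → O.

O → [Y:11 / U:12 / S:15 / H:19 / N:22 / B:24] → Y (11)
Y → [U:23 / S:24 / H:27 / N:30 / B:34] → U (23)
U → [S:3 / H:7 / N:10 / B:17] → S (3)
S → [H:10 / N:13 / B:14] → H (10)
H → [N:3 / B:21] → N (3)
N → [B:18] → B (18)
Return B→O: 24.
Total = 11 + 23 + 3 + 10 + 3 + 18 + 24 = 92.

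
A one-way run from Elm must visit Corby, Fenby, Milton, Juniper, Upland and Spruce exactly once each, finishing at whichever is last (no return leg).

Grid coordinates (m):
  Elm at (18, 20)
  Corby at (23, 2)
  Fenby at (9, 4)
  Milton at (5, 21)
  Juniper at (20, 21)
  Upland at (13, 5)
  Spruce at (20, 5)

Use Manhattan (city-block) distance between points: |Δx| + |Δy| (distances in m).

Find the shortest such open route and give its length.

Shortest open route: 57 m.

There are 6! = 720 possible orderings.
Elm→Corby→Fenby→Milton→Juniper→Upland→Spruce: 23+16+21+15+23+7 = 105
Elm→Corby→Fenby→Milton→Juniper→Spruce→Upland: 23+16+21+15+16+7 = 98
Elm→Corby→Fenby→Milton→Upland→Juniper→Spruce: 23+16+21+24+23+16 = 123
Elm→Corby→Fenby→Milton→Upland→Spruce→Juniper: 23+16+21+24+7+16 = 107
Elm→Corby→Fenby→Milton→Spruce→Juniper→Upland: 23+16+21+31+16+23 = 130
Elm→Corby→Fenby→Milton→Spruce→Upland→Juniper: 23+16+21+31+7+23 = 121
Elm→Corby→Fenby→Juniper→Milton→Upland→Spruce: 23+16+28+15+24+7 = 113
Elm→Corby→Fenby→Juniper→Milton→Spruce→Upland: 23+16+28+15+31+7 = 120
… (712 more)
Elm→Juniper→Milton→Fenby→Upland→Spruce→Corby: 3+15+21+5+7+6 = 57  ← best
The minimum is 57.
One shortest path: Elm → Juniper → Milton → Fenby → Upland → Spruce → Corby.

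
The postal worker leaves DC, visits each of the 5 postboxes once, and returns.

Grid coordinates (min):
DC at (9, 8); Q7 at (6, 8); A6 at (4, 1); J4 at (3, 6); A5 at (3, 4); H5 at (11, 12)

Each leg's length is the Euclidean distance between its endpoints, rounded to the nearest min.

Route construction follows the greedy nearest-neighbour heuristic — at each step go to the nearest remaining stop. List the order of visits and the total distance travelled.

At DC the remaining stops are Q7 3, H5 4, J4 6, A5 7, A6 9; go to Q7.
At Q7 the remaining stops are J4 4, A5 5, H5 6, A6 7; go to J4.
At J4 the remaining stops are A5 2, A6 5, H5 10; go to A5.
At A5 the remaining stops are A6 3, H5 11; go to A6.
At A6 the remaining stops are H5 13; go to H5.
Return H5→DC: 4.
Total = 3 + 4 + 2 + 3 + 13 + 4 = 29.

Total distance 29 min via the nearest-neighbour route DC → Q7 → J4 → A5 → A6 → H5 → DC.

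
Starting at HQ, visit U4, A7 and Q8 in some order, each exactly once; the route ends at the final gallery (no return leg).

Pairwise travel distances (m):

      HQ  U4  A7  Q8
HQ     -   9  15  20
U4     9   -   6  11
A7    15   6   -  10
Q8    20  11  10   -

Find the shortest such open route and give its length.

There are 3! = 6 possible orderings.
HQ - U4 - A7 - Q8: 9+6+10 = 25
HQ - U4 - Q8 - A7: 9+11+10 = 30
HQ - A7 - U4 - Q8: 15+6+11 = 32
HQ - A7 - Q8 - U4: 15+10+11 = 36
HQ - Q8 - U4 - A7: 20+11+6 = 37
HQ - Q8 - A7 - U4: 20+10+6 = 36
The minimum is 25.
One shortest path: HQ → U4 → A7 → Q8.

Shortest open route: 25 m.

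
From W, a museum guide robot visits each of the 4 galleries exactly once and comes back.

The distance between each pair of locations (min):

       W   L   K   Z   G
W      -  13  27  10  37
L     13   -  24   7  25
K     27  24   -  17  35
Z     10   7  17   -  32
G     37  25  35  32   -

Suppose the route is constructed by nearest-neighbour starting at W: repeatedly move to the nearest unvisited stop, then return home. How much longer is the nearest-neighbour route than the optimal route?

From W: Z=10, L=13, K=27, G=37 → choose Z (10).
From Z: L=7, K=17, G=32 → choose L (7).
From L: K=24, G=25 → choose K (24).
From K: G=35 → choose G (35).
NN route W → Z → L → K → G → W costs 113.
Optimal: W → L → G → K → Z → W costs 100 (by enumerating all 12 distinct tours).
Excess = 113 − 100 = 13.

The nearest-neighbour route is 13 min longer than optimal.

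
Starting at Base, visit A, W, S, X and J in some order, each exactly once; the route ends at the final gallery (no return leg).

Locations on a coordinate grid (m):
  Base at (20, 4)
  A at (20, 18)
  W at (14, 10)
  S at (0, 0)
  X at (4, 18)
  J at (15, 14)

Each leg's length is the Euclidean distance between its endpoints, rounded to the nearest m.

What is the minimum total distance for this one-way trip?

There are 5! = 120 possible orderings.
Base - A - W - S - X - J: 14+10+17+18+12 = 71
Base - A - W - S - J - X: 14+10+17+21+12 = 74
Base - A - W - X - S - J: 14+10+13+18+21 = 76
Base - A - W - X - J - S: 14+10+13+12+21 = 70
Base - A - W - J - S - X: 14+10+4+21+18 = 67
Base - A - W - J - X - S: 14+10+4+12+18 = 58
Base - A - S - W - X - J: 14+27+17+13+12 = 83
Base - A - S - W - J - X: 14+27+17+4+12 = 74
Base - A - S - X - W - J: 14+27+18+13+4 = 76
Base - A - S - X - J - W: 14+27+18+12+4 = 75
Base - A - S - J - W - X: 14+27+21+4+13 = 79
Base - A - S - J - X - W: 14+27+21+12+13 = 87
Base - A - X - W - S - J: 14+16+13+17+21 = 81
Base - A - X - W - J - S: 14+16+13+4+21 = 68
… (106 more)
Base - W - J - A - X - S: 8+4+6+16+18 = 52  ← best
The minimum is 52.
One shortest path: Base → W → J → A → X → S.

Minimum one-way distance = 52 m.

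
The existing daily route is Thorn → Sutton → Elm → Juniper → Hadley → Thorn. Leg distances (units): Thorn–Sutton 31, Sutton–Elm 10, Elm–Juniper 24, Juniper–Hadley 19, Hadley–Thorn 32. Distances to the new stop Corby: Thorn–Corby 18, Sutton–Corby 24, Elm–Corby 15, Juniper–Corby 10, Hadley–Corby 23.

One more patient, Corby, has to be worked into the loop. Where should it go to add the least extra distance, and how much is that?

+1 — insert Corby between Elm and Juniper.

Insertion cost between consecutive stops i–j is d(i,Corby) + d(Corby,j) − d(i,j):
  between Thorn and Sutton: 18 + 24 − 31 = 11
  between Sutton and Elm: 24 + 15 − 10 = 29
  between Elm and Juniper: 15 + 10 − 24 = 1
  between Juniper and Hadley: 10 + 23 − 19 = 14
  between Hadley and Thorn: 23 + 18 − 32 = 9
Cheapest insertion is between Elm and Juniper, adding 1.
New total = 116 + 1 = 117.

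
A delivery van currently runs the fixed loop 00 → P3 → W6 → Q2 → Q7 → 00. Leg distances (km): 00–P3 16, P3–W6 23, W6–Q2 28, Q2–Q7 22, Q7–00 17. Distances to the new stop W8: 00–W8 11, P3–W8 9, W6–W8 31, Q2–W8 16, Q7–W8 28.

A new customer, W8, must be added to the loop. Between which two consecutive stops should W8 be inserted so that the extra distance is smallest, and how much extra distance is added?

Minimum extra distance: 4 km, inserting W8 between 00 and P3.

Insertion cost between consecutive stops i–j is d(i,W8) + d(W8,j) − d(i,j):
  between 00 and P3: 11 + 9 − 16 = 4
  between P3 and W6: 9 + 31 − 23 = 17
  between W6 and Q2: 31 + 16 − 28 = 19
  between Q2 and Q7: 16 + 28 − 22 = 22
  between Q7 and 00: 28 + 11 − 17 = 22
Cheapest insertion is between 00 and P3, adding 4.
New total = 106 + 4 = 110.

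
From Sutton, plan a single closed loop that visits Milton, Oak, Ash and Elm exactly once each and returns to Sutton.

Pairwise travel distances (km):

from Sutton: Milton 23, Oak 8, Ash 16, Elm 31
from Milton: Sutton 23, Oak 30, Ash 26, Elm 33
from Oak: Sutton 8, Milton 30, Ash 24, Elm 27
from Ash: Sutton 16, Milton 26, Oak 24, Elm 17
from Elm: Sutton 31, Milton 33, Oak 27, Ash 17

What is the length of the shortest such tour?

Sutton - Milton - Oak - Ash - Elm - Sutton: 23+30+24+17+31 = 125
Sutton - Milton - Oak - Elm - Ash - Sutton: 23+30+27+17+16 = 113
Sutton - Milton - Ash - Oak - Elm - Sutton: 23+26+24+27+31 = 131
Sutton - Milton - Ash - Elm - Oak - Sutton: 23+26+17+27+8 = 101
Sutton - Milton - Elm - Oak - Ash - Sutton: 23+33+27+24+16 = 123
Sutton - Milton - Elm - Ash - Oak - Sutton: 23+33+17+24+8 = 105
Sutton - Oak - Milton - Ash - Elm - Sutton: 8+30+26+17+31 = 112
Sutton - Oak - Milton - Elm - Ash - Sutton: 8+30+33+17+16 = 104
Sutton - Oak - Ash - Milton - Elm - Sutton: 8+24+26+33+31 = 122
Sutton - Oak - Elm - Milton - Ash - Sutton: 8+27+33+26+16 = 110
Sutton - Ash - Milton - Oak - Elm - Sutton: 16+26+30+27+31 = 130
Sutton - Ash - Oak - Milton - Elm - Sutton: 16+24+30+33+31 = 134
The minimum is 101.
One optimal route: Sutton → Milton → Ash → Elm → Oak → Sutton (or its reverse).

Shortest round trip = 101 km.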